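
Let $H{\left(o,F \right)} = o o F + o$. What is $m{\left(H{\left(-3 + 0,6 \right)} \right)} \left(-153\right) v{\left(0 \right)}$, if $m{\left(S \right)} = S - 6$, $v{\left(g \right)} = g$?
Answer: $0$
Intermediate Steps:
$H{\left(o,F \right)} = o + F o^{2}$ ($H{\left(o,F \right)} = o^{2} F + o = F o^{2} + o = o + F o^{2}$)
$m{\left(S \right)} = -6 + S$
$m{\left(H{\left(-3 + 0,6 \right)} \right)} \left(-153\right) v{\left(0 \right)} = \left(-6 + \left(-3 + 0\right) \left(1 + 6 \left(-3 + 0\right)\right)\right) \left(-153\right) 0 = \left(-6 - 3 \left(1 + 6 \left(-3\right)\right)\right) \left(-153\right) 0 = \left(-6 - 3 \left(1 - 18\right)\right) \left(-153\right) 0 = \left(-6 - -51\right) \left(-153\right) 0 = \left(-6 + 51\right) \left(-153\right) 0 = 45 \left(-153\right) 0 = \left(-6885\right) 0 = 0$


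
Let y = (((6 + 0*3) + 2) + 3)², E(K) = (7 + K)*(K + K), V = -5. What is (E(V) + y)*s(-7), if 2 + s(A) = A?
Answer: -909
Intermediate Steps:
s(A) = -2 + A
E(K) = 2*K*(7 + K) (E(K) = (7 + K)*(2*K) = 2*K*(7 + K))
y = 121 (y = (((6 + 0) + 2) + 3)² = ((6 + 2) + 3)² = (8 + 3)² = 11² = 121)
(E(V) + y)*s(-7) = (2*(-5)*(7 - 5) + 121)*(-2 - 7) = (2*(-5)*2 + 121)*(-9) = (-20 + 121)*(-9) = 101*(-9) = -909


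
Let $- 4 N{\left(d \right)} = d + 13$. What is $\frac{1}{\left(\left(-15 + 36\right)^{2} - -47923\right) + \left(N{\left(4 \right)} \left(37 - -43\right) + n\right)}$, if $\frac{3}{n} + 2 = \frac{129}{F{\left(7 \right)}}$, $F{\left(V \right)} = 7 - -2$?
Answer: $\frac{37}{1776897} \approx 2.0823 \cdot 10^{-5}$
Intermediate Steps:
$F{\left(V \right)} = 9$ ($F{\left(V \right)} = 7 + 2 = 9$)
$n = \frac{9}{37}$ ($n = \frac{3}{-2 + \frac{129}{9}} = \frac{3}{-2 + 129 \cdot \frac{1}{9}} = \frac{3}{-2 + \frac{43}{3}} = \frac{3}{\frac{37}{3}} = 3 \cdot \frac{3}{37} = \frac{9}{37} \approx 0.24324$)
$N{\left(d \right)} = - \frac{13}{4} - \frac{d}{4}$ ($N{\left(d \right)} = - \frac{d + 13}{4} = - \frac{13 + d}{4} = - \frac{13}{4} - \frac{d}{4}$)
$\frac{1}{\left(\left(-15 + 36\right)^{2} - -47923\right) + \left(N{\left(4 \right)} \left(37 - -43\right) + n\right)} = \frac{1}{\left(\left(-15 + 36\right)^{2} - -47923\right) + \left(\left(- \frac{13}{4} - 1\right) \left(37 - -43\right) + \frac{9}{37}\right)} = \frac{1}{\left(21^{2} + 47923\right) + \left(\left(- \frac{13}{4} - 1\right) \left(37 + 43\right) + \frac{9}{37}\right)} = \frac{1}{\left(441 + 47923\right) + \left(\left(- \frac{17}{4}\right) 80 + \frac{9}{37}\right)} = \frac{1}{48364 + \left(-340 + \frac{9}{37}\right)} = \frac{1}{48364 - \frac{12571}{37}} = \frac{1}{\frac{1776897}{37}} = \frac{37}{1776897}$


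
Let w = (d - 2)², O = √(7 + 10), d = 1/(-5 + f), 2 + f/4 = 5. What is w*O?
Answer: 169*√17/49 ≈ 14.221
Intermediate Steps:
f = 12 (f = -8 + 4*5 = -8 + 20 = 12)
d = ⅐ (d = 1/(-5 + 12) = 1/7 = ⅐ ≈ 0.14286)
O = √17 ≈ 4.1231
w = 169/49 (w = (⅐ - 2)² = (-13/7)² = 169/49 ≈ 3.4490)
w*O = 169*√17/49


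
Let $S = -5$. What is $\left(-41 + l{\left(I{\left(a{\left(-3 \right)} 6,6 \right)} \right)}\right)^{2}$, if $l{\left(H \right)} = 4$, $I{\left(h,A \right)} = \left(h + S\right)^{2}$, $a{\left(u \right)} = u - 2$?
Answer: $1369$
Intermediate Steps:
$a{\left(u \right)} = -2 + u$
$I{\left(h,A \right)} = \left(-5 + h\right)^{2}$ ($I{\left(h,A \right)} = \left(h - 5\right)^{2} = \left(-5 + h\right)^{2}$)
$\left(-41 + l{\left(I{\left(a{\left(-3 \right)} 6,6 \right)} \right)}\right)^{2} = \left(-41 + 4\right)^{2} = \left(-37\right)^{2} = 1369$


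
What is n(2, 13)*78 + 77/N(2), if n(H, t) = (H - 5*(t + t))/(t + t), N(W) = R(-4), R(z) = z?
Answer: -1613/4 ≈ -403.25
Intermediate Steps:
N(W) = -4
n(H, t) = (H - 10*t)/(2*t) (n(H, t) = (H - 10*t)/((2*t)) = (H - 10*t)*(1/(2*t)) = (H - 10*t)/(2*t))
n(2, 13)*78 + 77/N(2) = (-5 + (½)*2/13)*78 + 77/(-4) = (-5 + (½)*2*(1/13))*78 + 77*(-¼) = (-5 + 1/13)*78 - 77/4 = -64/13*78 - 77/4 = -384 - 77/4 = -1613/4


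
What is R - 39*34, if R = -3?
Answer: -1329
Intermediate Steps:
R - 39*34 = -3 - 39*34 = -3 - 1326 = -1329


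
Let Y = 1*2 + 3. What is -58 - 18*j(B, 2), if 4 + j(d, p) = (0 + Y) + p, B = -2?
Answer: -112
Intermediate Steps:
Y = 5 (Y = 2 + 3 = 5)
j(d, p) = 1 + p (j(d, p) = -4 + ((0 + 5) + p) = -4 + (5 + p) = 1 + p)
-58 - 18*j(B, 2) = -58 - 18*(1 + 2) = -58 - 18*3 = -58 - 54 = -112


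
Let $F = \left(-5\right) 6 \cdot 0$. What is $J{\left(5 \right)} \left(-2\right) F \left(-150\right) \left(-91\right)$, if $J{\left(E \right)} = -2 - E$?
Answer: $0$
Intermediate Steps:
$F = 0$ ($F = \left(-30\right) 0 = 0$)
$J{\left(5 \right)} \left(-2\right) F \left(-150\right) \left(-91\right) = \left(-2 - 5\right) \left(-2\right) 0 \left(-150\right) \left(-91\right) = \left(-7\right) \left(-2\right) 0 \left(-150\right) \left(-91\right) = 14 \cdot 0 \left(-150\right) \left(-91\right) = 0 \left(-150\right) \left(-91\right) = 0 \left(-91\right) = 0$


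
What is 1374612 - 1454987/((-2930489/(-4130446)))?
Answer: -1981459888934/2930489 ≈ -6.7615e+5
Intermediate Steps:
1374612 - 1454987/((-2930489/(-4130446))) = 1374612 - 1454987/((-2930489*(-1/4130446))) = 1374612 - 1454987/2930489/4130446 = 1374612 - 1454987*4130446/2930489 = 1374612 - 6009745234202/2930489 = -1981459888934/2930489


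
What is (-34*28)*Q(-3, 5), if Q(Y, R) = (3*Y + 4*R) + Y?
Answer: -7616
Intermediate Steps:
Q(Y, R) = 4*R + 4*Y
(-34*28)*Q(-3, 5) = (-34*28)*(4*5 + 4*(-3)) = -952*(20 - 12) = -952*8 = -7616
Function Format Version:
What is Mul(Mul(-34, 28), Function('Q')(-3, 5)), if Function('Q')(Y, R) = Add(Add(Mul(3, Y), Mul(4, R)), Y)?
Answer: -7616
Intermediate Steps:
Function('Q')(Y, R) = Add(Mul(4, R), Mul(4, Y))
Mul(Mul(-34, 28), Function('Q')(-3, 5)) = Mul(Mul(-34, 28), Add(Mul(4, 5), Mul(4, -3))) = Mul(-952, Add(20, -12)) = Mul(-952, 8) = -7616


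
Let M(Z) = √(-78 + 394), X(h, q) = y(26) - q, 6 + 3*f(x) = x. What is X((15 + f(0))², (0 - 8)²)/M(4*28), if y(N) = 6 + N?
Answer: -16*√79/79 ≈ -1.8001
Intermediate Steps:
f(x) = -2 + x/3
X(h, q) = 32 - q (X(h, q) = (6 + 26) - q = 32 - q)
M(Z) = 2*√79 (M(Z) = √316 = 2*√79)
X((15 + f(0))², (0 - 8)²)/M(4*28) = (32 - (0 - 8)²)/((2*√79)) = (32 - 1*(-8)²)*(√79/158) = (32 - 1*64)*(√79/158) = (32 - 64)*(√79/158) = -16*√79/79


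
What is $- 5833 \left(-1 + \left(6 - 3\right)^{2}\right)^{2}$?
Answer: $-373312$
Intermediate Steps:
$- 5833 \left(-1 + \left(6 - 3\right)^{2}\right)^{2} = - 5833 \left(-1 + 3^{2}\right)^{2} = - 5833 \left(-1 + 9\right)^{2} = - 5833 \cdot 8^{2} = \left(-5833\right) 64 = -373312$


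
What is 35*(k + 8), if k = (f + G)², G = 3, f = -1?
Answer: 420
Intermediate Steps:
k = 4 (k = (-1 + 3)² = 2² = 4)
35*(k + 8) = 35*(4 + 8) = 35*12 = 420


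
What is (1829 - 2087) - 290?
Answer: -548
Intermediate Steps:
(1829 - 2087) - 290 = -258 - 290 = -548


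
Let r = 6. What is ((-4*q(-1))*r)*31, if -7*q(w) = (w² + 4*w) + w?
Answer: -2976/7 ≈ -425.14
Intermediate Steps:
q(w) = -5*w/7 - w²/7 (q(w) = -((w² + 4*w) + w)/7 = -(w² + 5*w)/7 = -5*w/7 - w²/7)
((-4*q(-1))*r)*31 = (-(-4)*(-1)*(5 - 1)/7*6)*31 = (-(-4)*(-1)*4/7*6)*31 = (-4*4/7*6)*31 = -16/7*6*31 = -96/7*31 = -2976/7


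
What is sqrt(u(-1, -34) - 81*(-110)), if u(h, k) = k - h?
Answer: sqrt(8877) ≈ 94.218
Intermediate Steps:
sqrt(u(-1, -34) - 81*(-110)) = sqrt((-34 - 1*(-1)) - 81*(-110)) = sqrt((-34 + 1) + 8910) = sqrt(-33 + 8910) = sqrt(8877)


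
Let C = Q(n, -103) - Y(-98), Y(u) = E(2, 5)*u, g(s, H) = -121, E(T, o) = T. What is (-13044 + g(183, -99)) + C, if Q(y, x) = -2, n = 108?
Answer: -12971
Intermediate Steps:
Y(u) = 2*u
C = 194 (C = -2 - 2*(-98) = -2 - 1*(-196) = -2 + 196 = 194)
(-13044 + g(183, -99)) + C = (-13044 - 121) + 194 = -13165 + 194 = -12971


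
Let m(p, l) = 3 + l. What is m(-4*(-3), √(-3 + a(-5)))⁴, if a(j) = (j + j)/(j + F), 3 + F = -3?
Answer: (33 + I*√253)⁴/14641 ≈ -27.537 + 119.89*I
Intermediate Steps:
F = -6 (F = -3 - 3 = -6)
a(j) = 2*j/(-6 + j) (a(j) = (j + j)/(j - 6) = (2*j)/(-6 + j) = 2*j/(-6 + j))
m(-4*(-3), √(-3 + a(-5)))⁴ = (3 + √(-3 + 2*(-5)/(-6 - 5)))⁴ = (3 + √(-3 + 2*(-5)/(-11)))⁴ = (3 + √(-3 + 2*(-5)*(-1/11)))⁴ = (3 + √(-3 + 10/11))⁴ = (3 + √(-23/11))⁴ = (3 + I*√253/11)⁴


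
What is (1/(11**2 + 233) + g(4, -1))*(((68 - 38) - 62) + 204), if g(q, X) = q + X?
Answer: 91418/177 ≈ 516.49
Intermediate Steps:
g(q, X) = X + q
(1/(11**2 + 233) + g(4, -1))*(((68 - 38) - 62) + 204) = (1/(11**2 + 233) + (-1 + 4))*(((68 - 38) - 62) + 204) = (1/(121 + 233) + 3)*((30 - 62) + 204) = (1/354 + 3)*(-32 + 204) = (1/354 + 3)*172 = (1063/354)*172 = 91418/177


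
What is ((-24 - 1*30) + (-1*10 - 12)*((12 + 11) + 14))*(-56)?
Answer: 48608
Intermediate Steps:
((-24 - 1*30) + (-1*10 - 12)*((12 + 11) + 14))*(-56) = ((-24 - 30) + (-10 - 12)*(23 + 14))*(-56) = (-54 - 22*37)*(-56) = (-54 - 814)*(-56) = -868*(-56) = 48608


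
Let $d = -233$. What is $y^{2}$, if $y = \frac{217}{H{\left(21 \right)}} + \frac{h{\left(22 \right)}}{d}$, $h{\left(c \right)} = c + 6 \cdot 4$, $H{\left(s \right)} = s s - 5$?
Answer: $\frac{930555025}{10320121744} \approx 0.090169$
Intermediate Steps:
$H{\left(s \right)} = -5 + s^{2}$ ($H{\left(s \right)} = s^{2} - 5 = -5 + s^{2}$)
$h{\left(c \right)} = 24 + c$ ($h{\left(c \right)} = c + 24 = 24 + c$)
$y = \frac{30505}{101588}$ ($y = \frac{217}{-5 + 21^{2}} + \frac{24 + 22}{-233} = \frac{217}{-5 + 441} + 46 \left(- \frac{1}{233}\right) = \frac{217}{436} - \frac{46}{233} = \frac{30505}{101588} \approx 0.30028$)
$y^{2} = \left(\frac{30505}{101588}\right)^{2} = \frac{930555025}{10320121744}$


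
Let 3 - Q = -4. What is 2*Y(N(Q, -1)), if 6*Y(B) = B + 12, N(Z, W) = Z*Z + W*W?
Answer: 62/3 ≈ 20.667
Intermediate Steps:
Q = 7 (Q = 3 - 1*(-4) = 3 + 4 = 7)
N(Z, W) = W**2 + Z**2 (N(Z, W) = Z**2 + W**2 = W**2 + Z**2)
Y(B) = 2 + B/6 (Y(B) = (B + 12)/6 = (12 + B)/6 = 2 + B/6)
2*Y(N(Q, -1)) = 2*(2 + ((-1)**2 + 7**2)/6) = 2*(2 + (1 + 49)/6) = 2*(2 + (1/6)*50) = 2*(2 + 25/3) = 2*(31/3) = 62/3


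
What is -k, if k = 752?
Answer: -752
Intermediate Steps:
-k = -1*752 = -752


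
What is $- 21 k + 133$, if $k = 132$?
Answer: $-2639$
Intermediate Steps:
$- 21 k + 133 = \left(-21\right) 132 + 133 = -2772 + 133 = -2639$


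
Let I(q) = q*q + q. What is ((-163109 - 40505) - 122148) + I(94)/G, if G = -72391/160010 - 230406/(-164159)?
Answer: -416008010629118/1314927889 ≈ -3.1637e+5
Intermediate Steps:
I(q) = q + q**2 (I(q) = q**2 + q = q + q**2)
G = 24983629891/26267081590 (G = -72391*1/160010 - 230406*(-1/164159) = -72391/160010 + 230406/164159 = 24983629891/26267081590 ≈ 0.95114)
((-163109 - 40505) - 122148) + I(94)/G = ((-163109 - 40505) - 122148) + (94*(1 + 94))/(24983629891/26267081590) = (-203614 - 122148) + (94*95)*(26267081590/24983629891) = -325762 + 8930*(26267081590/24983629891) = -325762 + 12345528347300/1314927889 = -416008010629118/1314927889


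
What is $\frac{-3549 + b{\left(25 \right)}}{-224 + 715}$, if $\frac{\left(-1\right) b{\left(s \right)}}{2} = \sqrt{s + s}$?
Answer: $- \frac{3549}{491} - \frac{10 \sqrt{2}}{491} \approx -7.2569$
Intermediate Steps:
$b{\left(s \right)} = - 2 \sqrt{2} \sqrt{s}$ ($b{\left(s \right)} = - 2 \sqrt{s + s} = - 2 \sqrt{2 s} = - 2 \sqrt{2} \sqrt{s}$)
$\frac{-3549 + b{\left(25 \right)}}{-224 + 715} = \frac{-3549 - 2 \sqrt{2} \sqrt{25}}{-224 + 715} = \frac{-3549 - 2 \sqrt{2} \cdot 5}{491} = \left(-3549 - 10 \sqrt{2}\right) \frac{1}{491} = - \frac{3549}{491} - \frac{10 \sqrt{2}}{491}$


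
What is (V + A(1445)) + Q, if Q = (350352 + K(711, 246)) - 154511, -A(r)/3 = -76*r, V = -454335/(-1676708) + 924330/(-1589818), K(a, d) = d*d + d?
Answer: 781122098376032731/1332830279572 ≈ 5.8606e+5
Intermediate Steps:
K(a, d) = d + d² (K(a, d) = d² + d = d + d²)
V = -413760772305/1332830279572 (V = -454335*(-1/1676708) + 924330*(-1/1589818) = 454335/1676708 - 462165/794909 = -413760772305/1332830279572 ≈ -0.31044)
A(r) = 228*r (A(r) = -(-228)*r = 228*r)
Q = 256603 (Q = (350352 + 246*(1 + 246)) - 154511 = (350352 + 246*247) - 154511 = (350352 + 60762) - 154511 = 411114 - 154511 = 256603)
(V + A(1445)) + Q = (-413760772305/1332830279572 + 228*1445) + 256603 = (-413760772305/1332830279572 + 329460) + 256603 = 439113850147018815/1332830279572 + 256603 = 781122098376032731/1332830279572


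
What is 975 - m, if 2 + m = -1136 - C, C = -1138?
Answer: 975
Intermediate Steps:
m = 0 (m = -2 + (-1136 - 1*(-1138)) = -2 + (-1136 + 1138) = -2 + 2 = 0)
975 - m = 975 - 1*0 = 975 + 0 = 975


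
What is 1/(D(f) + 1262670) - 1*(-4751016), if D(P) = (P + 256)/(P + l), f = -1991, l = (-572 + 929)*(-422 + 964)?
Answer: 1148819857529176903/241805091275 ≈ 4.7510e+6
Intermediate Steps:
l = 193494 (l = 357*542 = 193494)
D(P) = (256 + P)/(193494 + P) (D(P) = (P + 256)/(P + 193494) = (256 + P)/(193494 + P))
1/(D(f) + 1262670) - 1*(-4751016) = 1/((256 - 1991)/(193494 - 1991) + 1262670) - 1*(-4751016) = 1/(-1735/191503 + 1262670) + 4751016 = 1/(241805091275/191503) + 4751016 = 191503/241805091275 + 4751016 = 1148819857529176903/241805091275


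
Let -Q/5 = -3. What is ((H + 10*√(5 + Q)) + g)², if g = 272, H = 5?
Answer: 78729 + 11080*√5 ≈ 1.0350e+5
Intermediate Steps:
Q = 15 (Q = -5*(-3) = 15)
((H + 10*√(5 + Q)) + g)² = ((5 + 10*√(5 + 15)) + 272)² = ((5 + 10*√20) + 272)² = ((5 + 10*(2*√5)) + 272)² = ((5 + 20*√5) + 272)² = (277 + 20*√5)²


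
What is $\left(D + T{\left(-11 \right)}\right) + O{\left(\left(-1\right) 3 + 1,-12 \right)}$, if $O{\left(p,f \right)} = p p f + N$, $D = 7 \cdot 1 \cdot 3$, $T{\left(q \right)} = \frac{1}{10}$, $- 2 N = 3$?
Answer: $- \frac{142}{5} \approx -28.4$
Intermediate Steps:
$N = - \frac{3}{2}$ ($N = \left(- \frac{1}{2}\right) 3 = - \frac{3}{2} \approx -1.5$)
$T{\left(q \right)} = \frac{1}{10}$
$D = 21$ ($D = 7 \cdot 3 = 21$)
$O{\left(p,f \right)} = - \frac{3}{2} + f p^{2}$ ($O{\left(p,f \right)} = p p f - \frac{3}{2} = p^{2} f - \frac{3}{2} = f p^{2} - \frac{3}{2} = - \frac{3}{2} + f p^{2}$)
$\left(D + T{\left(-11 \right)}\right) + O{\left(\left(-1\right) 3 + 1,-12 \right)} = \left(21 + \frac{1}{10}\right) - \left(\frac{3}{2} + 12 \left(\left(-1\right) 3 + 1\right)^{2}\right) = \frac{211}{10} - \left(\frac{3}{2} + 12 \left(-3 + 1\right)^{2}\right) = \frac{211}{10} - \left(\frac{3}{2} + 12 \left(-2\right)^{2}\right) = \frac{211}{10} - \frac{99}{2} = - \frac{142}{5}$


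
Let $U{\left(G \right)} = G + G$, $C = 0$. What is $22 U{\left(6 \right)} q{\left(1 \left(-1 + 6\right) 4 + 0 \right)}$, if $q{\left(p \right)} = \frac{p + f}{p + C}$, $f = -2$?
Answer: $\frac{1188}{5} \approx 237.6$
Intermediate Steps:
$q{\left(p \right)} = \frac{-2 + p}{p}$ ($q{\left(p \right)} = \frac{p - 2}{p + 0} = \frac{-2 + p}{p}$)
$U{\left(G \right)} = 2 G$
$22 U{\left(6 \right)} q{\left(1 \left(-1 + 6\right) 4 + 0 \right)} = 22 \cdot 2 \cdot 6 \frac{-2 + \left(1 \left(-1 + 6\right) 4 + 0\right)}{1 \left(-1 + 6\right) 4 + 0} = 22 \cdot 12 \frac{-2 + \left(1 \cdot 5 \cdot 4 + 0\right)}{1 \cdot 5 \cdot 4 + 0} = 264 \frac{-2 + \left(1 \cdot 20 + 0\right)}{1 \cdot 20 + 0} = 264 \frac{-2 + \left(20 + 0\right)}{20 + 0} = 264 \frac{-2 + 20}{20} = 264 \cdot \frac{1}{20} \cdot 18 = 264 \cdot \frac{9}{10} = \frac{1188}{5}$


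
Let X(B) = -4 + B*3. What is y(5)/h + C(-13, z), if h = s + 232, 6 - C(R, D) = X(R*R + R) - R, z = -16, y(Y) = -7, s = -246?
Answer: -941/2 ≈ -470.50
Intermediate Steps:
X(B) = -4 + 3*B
C(R, D) = 10 - 3*R² - 2*R (C(R, D) = 6 - ((-4 + 3*(R*R + R)) - R) = 6 - ((-4 + 3*(R² + R)) - R) = 6 - ((-4 + 3*(R + R²)) - R) = 6 - ((-4 + (3*R + 3*R²)) - R) = 6 - ((-4 + 3*R + 3*R²) - R) = 6 - (-4 + 2*R + 3*R²) = 6 + (4 - 3*R² - 2*R) = 10 - 3*R² - 2*R)
h = -14 (h = -246 + 232 = -14)
y(5)/h + C(-13, z) = -7/(-14) + (10 - 13 - 3*(-13)*(1 - 13)) = -7*(-1/14) + (10 - 13 - 3*(-13)*(-12)) = ½ + (10 - 13 - 468) = ½ - 471 = -941/2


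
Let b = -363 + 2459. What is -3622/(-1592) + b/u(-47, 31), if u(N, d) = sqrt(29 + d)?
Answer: 1811/796 + 1048*sqrt(15)/15 ≈ 272.87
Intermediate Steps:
b = 2096
-3622/(-1592) + b/u(-47, 31) = -3622/(-1592) + 2096/(sqrt(29 + 31)) = -3622*(-1/1592) + 2096/(sqrt(60)) = 1811/796 + 2096/((2*sqrt(15))) = 1811/796 + 2096*(sqrt(15)/30) = 1811/796 + 1048*sqrt(15)/15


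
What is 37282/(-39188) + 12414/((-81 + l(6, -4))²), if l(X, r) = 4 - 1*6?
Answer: 114822067/134983066 ≈ 0.85064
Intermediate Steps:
l(X, r) = -2 (l(X, r) = 4 - 6 = -2)
37282/(-39188) + 12414/((-81 + l(6, -4))²) = 37282/(-39188) + 12414/((-81 - 2)²) = 37282*(-1/39188) + 12414/((-83)²) = -18641/19594 + 12414/6889 = 114822067/134983066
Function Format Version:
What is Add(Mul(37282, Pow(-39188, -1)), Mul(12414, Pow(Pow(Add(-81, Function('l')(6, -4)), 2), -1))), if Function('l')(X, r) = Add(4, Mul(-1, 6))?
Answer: Rational(114822067, 134983066) ≈ 0.85064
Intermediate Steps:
Function('l')(X, r) = -2 (Function('l')(X, r) = Add(4, -6) = -2)
Add(Mul(37282, Pow(-39188, -1)), Mul(12414, Pow(Pow(Add(-81, Function('l')(6, -4)), 2), -1))) = Add(Mul(37282, Pow(-39188, -1)), Mul(12414, Pow(Pow(Add(-81, -2), 2), -1))) = Add(Mul(37282, Rational(-1, 39188)), Mul(12414, Pow(Pow(-83, 2), -1))) = Add(Rational(-18641, 19594), Mul(12414, Pow(6889, -1))) = Add(Rational(-18641, 19594), Mul(12414, Rational(1, 6889))) = Add(Rational(-18641, 19594), Rational(12414, 6889)) = Rational(114822067, 134983066)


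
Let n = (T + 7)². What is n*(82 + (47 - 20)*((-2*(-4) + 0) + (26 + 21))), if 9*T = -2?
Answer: 5830807/81 ≈ 71985.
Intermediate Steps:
T = -2/9 (T = (⅑)*(-2) = -2/9 ≈ -0.22222)
n = 3721/81 (n = (-2/9 + 7)² = (61/9)² = 3721/81 ≈ 45.938)
n*(82 + (47 - 20)*((-2*(-4) + 0) + (26 + 21))) = 3721*(82 + (47 - 20)*((-2*(-4) + 0) + (26 + 21)))/81 = 3721*(82 + 27*((8 + 0) + 47))/81 = 3721*(82 + 27*(8 + 47))/81 = 3721*(82 + 27*55)/81 = 3721*(82 + 1485)/81 = (3721/81)*1567 = 5830807/81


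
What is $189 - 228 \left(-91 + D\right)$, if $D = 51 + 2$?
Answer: $8853$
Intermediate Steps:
$D = 53$
$189 - 228 \left(-91 + D\right) = 189 - 228 \left(-91 + 53\right) = 189 - -8664 = 189 + 8664 = 8853$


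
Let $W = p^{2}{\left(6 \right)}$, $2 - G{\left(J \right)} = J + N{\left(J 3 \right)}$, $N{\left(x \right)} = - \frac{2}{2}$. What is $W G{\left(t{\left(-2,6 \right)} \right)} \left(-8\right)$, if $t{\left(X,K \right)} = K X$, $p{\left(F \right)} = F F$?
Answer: $-155520$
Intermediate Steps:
$p{\left(F \right)} = F^{2}$
$N{\left(x \right)} = -1$ ($N{\left(x \right)} = \left(-2\right) \frac{1}{2} = -1$)
$G{\left(J \right)} = 3 - J$ ($G{\left(J \right)} = 2 - \left(J - 1\right) = 2 - \left(-1 + J\right) = 3 - J$)
$W = 1296$ ($W = \left(6^{2}\right)^{2} = 36^{2} = 1296$)
$W G{\left(t{\left(-2,6 \right)} \right)} \left(-8\right) = 1296 \left(3 - 6 \left(-2\right)\right) \left(-8\right) = 1296 \left(3 - -12\right) \left(-8\right) = 1296 \left(3 + 12\right) \left(-8\right) = 1296 \cdot 15 \left(-8\right) = 19440 \left(-8\right) = -155520$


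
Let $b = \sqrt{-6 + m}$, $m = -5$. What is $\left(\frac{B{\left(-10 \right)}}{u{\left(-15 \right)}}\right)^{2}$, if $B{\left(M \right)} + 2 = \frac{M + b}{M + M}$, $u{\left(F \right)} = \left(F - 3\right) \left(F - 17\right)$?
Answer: $\frac{\left(30 + i \sqrt{11}\right)^{2}}{132710400} \approx 6.6988 \cdot 10^{-6} + 1.4995 \cdot 10^{-6} i$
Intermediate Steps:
$u{\left(F \right)} = \left(-17 + F\right) \left(-3 + F\right)$ ($u{\left(F \right)} = \left(-3 + F\right) \left(-17 + F\right) = \left(-17 + F\right) \left(-3 + F\right)$)
$b = i \sqrt{11}$ ($b = \sqrt{-6 - 5} = \sqrt{-11} = i \sqrt{11} \approx 3.3166 i$)
$B{\left(M \right)} = -2 + \frac{M + i \sqrt{11}}{2 M}$ ($B{\left(M \right)} = -2 + \frac{M + i \sqrt{11}}{M + M} = -2 + \frac{M + i \sqrt{11}}{2 M}$)
$\left(\frac{B{\left(-10 \right)}}{u{\left(-15 \right)}}\right)^{2} = \left(\frac{\frac{1}{2} \frac{1}{-10} \left(\left(-3\right) \left(-10\right) + i \sqrt{11}\right)}{51 + \left(-15\right)^{2} - -300}\right)^{2} = \left(\frac{\frac{1}{2} \left(- \frac{1}{10}\right) \left(30 + i \sqrt{11}\right)}{51 + 225 + 300}\right)^{2} = \left(\frac{- \frac{3}{2} - \frac{i \sqrt{11}}{20}}{576}\right)^{2} = \left(\left(- \frac{3}{2} - \frac{i \sqrt{11}}{20}\right) \frac{1}{576}\right)^{2} = \left(- \frac{1}{384} - \frac{i \sqrt{11}}{11520}\right)^{2}$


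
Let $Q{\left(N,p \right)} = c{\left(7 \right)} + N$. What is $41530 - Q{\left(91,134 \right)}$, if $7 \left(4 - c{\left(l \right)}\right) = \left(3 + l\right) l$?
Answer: $41445$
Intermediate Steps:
$c{\left(l \right)} = 4 - \frac{l \left(3 + l\right)}{7}$ ($c{\left(l \right)} = 4 - \frac{\left(3 + l\right) l}{7} = 4 - \frac{l \left(3 + l\right)}{7}$)
$Q{\left(N,p \right)} = -6 + N$ ($Q{\left(N,p \right)} = \left(4 - 3 - \frac{7^{2}}{7}\right) + N = \left(4 - 3 - 7\right) + N = -6 + N$)
$41530 - Q{\left(91,134 \right)} = 41530 - \left(-6 + 91\right) = 41530 - 85 = 41445$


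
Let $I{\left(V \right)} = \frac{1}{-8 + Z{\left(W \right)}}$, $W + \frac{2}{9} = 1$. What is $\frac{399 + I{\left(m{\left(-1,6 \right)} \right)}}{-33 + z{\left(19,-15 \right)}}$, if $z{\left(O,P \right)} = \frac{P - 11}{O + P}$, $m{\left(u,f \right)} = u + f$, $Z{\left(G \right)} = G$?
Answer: $- \frac{51852}{5135} \approx -10.098$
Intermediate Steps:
$W = \frac{7}{9}$ ($W = - \frac{2}{9} + 1 = \frac{7}{9} \approx 0.77778$)
$m{\left(u,f \right)} = f + u$
$z{\left(O,P \right)} = \frac{-11 + P}{O + P}$
$I{\left(V \right)} = - \frac{9}{65}$ ($I{\left(V \right)} = \frac{1}{-8 + \frac{7}{9}} = \frac{1}{- \frac{65}{9}} = - \frac{9}{65}$)
$\frac{399 + I{\left(m{\left(-1,6 \right)} \right)}}{-33 + z{\left(19,-15 \right)}} = \frac{399 - \frac{9}{65}}{-33 + \frac{-11 - 15}{19 - 15}} = \frac{25926}{65 \left(-33 + \frac{1}{4} \left(-26\right)\right)} = \frac{25926}{65 \left(-33 - \frac{13}{2}\right)} = \frac{25926}{65 \left(- \frac{79}{2}\right)} = \frac{25926}{65} \left(- \frac{2}{79}\right) = - \frac{51852}{5135}$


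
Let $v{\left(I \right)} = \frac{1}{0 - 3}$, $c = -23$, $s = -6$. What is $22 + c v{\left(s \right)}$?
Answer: $\frac{89}{3} \approx 29.667$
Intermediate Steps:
$v{\left(I \right)} = - \frac{1}{3}$ ($v{\left(I \right)} = \frac{1}{-3} = - \frac{1}{3}$)
$22 + c v{\left(s \right)} = 22 - - \frac{23}{3} = 22 + \frac{23}{3} = \frac{89}{3}$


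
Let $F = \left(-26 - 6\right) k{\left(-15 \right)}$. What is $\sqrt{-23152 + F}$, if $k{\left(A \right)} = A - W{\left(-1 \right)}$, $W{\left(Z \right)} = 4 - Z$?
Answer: $4 i \sqrt{1407} \approx 150.04 i$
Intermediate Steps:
$k{\left(A \right)} = -5 + A$ ($k{\left(A \right)} = A - \left(4 - -1\right) = A - \left(4 + 1\right) = A - 5 = -5 + A$)
$F = 640$ ($F = \left(-26 - 6\right) \left(-5 - 15\right) = \left(-32\right) \left(-20\right) = 640$)
$\sqrt{-23152 + F} = \sqrt{-23152 + 640} = \sqrt{-22512} = 4 i \sqrt{1407}$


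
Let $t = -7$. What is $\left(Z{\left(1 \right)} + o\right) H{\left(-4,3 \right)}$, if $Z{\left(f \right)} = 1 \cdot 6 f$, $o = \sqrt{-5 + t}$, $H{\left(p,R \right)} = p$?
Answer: $-24 - 8 i \sqrt{3} \approx -24.0 - 13.856 i$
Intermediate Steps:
$o = 2 i \sqrt{3}$ ($o = \sqrt{-5 - 7} = \sqrt{-12} = 2 i \sqrt{3} \approx 3.4641 i$)
$Z{\left(f \right)} = 6 f$
$\left(Z{\left(1 \right)} + o\right) H{\left(-4,3 \right)} = \left(6 \cdot 1 + 2 i \sqrt{3}\right) \left(-4\right) = \left(6 + 2 i \sqrt{3}\right) \left(-4\right) = -24 - 8 i \sqrt{3}$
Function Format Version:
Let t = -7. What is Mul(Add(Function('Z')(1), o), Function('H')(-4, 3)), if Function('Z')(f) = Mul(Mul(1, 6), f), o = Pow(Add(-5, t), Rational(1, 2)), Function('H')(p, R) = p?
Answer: Add(-24, Mul(-8, I, Pow(3, Rational(1, 2)))) ≈ Add(-24.000, Mul(-13.856, I))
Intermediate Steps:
o = Mul(2, I, Pow(3, Rational(1, 2))) (o = Pow(Add(-5, -7), Rational(1, 2)) = Pow(-12, Rational(1, 2)) = Mul(2, I, Pow(3, Rational(1, 2))) ≈ Mul(3.4641, I))
Function('Z')(f) = Mul(6, f)
Mul(Add(Function('Z')(1), o), Function('H')(-4, 3)) = Mul(Add(Mul(6, 1), Mul(2, I, Pow(3, Rational(1, 2)))), -4) = Mul(Add(6, Mul(2, I, Pow(3, Rational(1, 2)))), -4) = Add(-24, Mul(-8, I, Pow(3, Rational(1, 2))))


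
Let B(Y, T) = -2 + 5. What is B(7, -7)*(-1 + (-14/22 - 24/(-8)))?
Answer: 45/11 ≈ 4.0909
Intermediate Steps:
B(Y, T) = 3
B(7, -7)*(-1 + (-14/22 - 24/(-8))) = 3*(-1 + (-14/22 - 24/(-8))) = 3*(-1 + (-14*1/22 - 24*(-⅛))) = 3*(-1 + (-7/11 + 3)) = 3*(-1 + 26/11) = 3*(15/11) = 45/11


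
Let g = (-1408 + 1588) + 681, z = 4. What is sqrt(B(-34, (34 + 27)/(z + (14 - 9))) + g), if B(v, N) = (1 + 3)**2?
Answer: sqrt(877) ≈ 29.614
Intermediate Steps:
g = 861 (g = 180 + 681 = 861)
B(v, N) = 16 (B(v, N) = 4**2 = 16)
sqrt(B(-34, (34 + 27)/(z + (14 - 9))) + g) = sqrt(16 + 861) = sqrt(877)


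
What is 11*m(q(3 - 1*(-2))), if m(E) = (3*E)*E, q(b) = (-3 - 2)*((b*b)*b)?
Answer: 12890625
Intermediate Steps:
q(b) = -5*b³ (q(b) = -5*b²*b = -5*b³)
m(E) = 3*E²
11*m(q(3 - 1*(-2))) = 11*(3*(-5*(3 - 1*(-2))³)²) = 11*(3*(-5*(3 + 2)³)²) = 11*(3*(-5*5³)²) = 11*(3*(-5*125)²) = 11*(3*(-625)²) = 11*(3*390625) = 11*1171875 = 12890625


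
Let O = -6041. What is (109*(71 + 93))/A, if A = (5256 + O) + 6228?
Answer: 17876/5443 ≈ 3.2842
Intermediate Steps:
A = 5443 (A = (5256 - 6041) + 6228 = -785 + 6228 = 5443)
(109*(71 + 93))/A = (109*(71 + 93))/5443 = (109*164)*(1/5443) = 17876*(1/5443) = 17876/5443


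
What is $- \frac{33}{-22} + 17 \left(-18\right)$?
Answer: $- \frac{609}{2} \approx -304.5$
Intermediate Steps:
$- \frac{33}{-22} + 17 \left(-18\right) = \left(-33\right) \left(- \frac{1}{22}\right) - 306 = \frac{3}{2} - 306 = - \frac{609}{2}$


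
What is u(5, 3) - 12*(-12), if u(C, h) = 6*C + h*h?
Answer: 183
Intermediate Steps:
u(C, h) = h² + 6*C (u(C, h) = 6*C + h² = h² + 6*C)
u(5, 3) - 12*(-12) = (3² + 6*5) - 12*(-12) = (9 + 30) + 144 = 39 + 144 = 183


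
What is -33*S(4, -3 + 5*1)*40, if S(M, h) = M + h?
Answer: -7920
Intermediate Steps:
-33*S(4, -3 + 5*1)*40 = -33*(4 + (-3 + 5*1))*40 = -33*(4 + (-3 + 5))*40 = -33*(4 + 2)*40 = -33*6*40 = -198*40 = -7920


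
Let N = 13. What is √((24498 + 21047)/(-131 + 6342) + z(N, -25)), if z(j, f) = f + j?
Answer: I*√180038257/6211 ≈ 2.1603*I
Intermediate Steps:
√((24498 + 21047)/(-131 + 6342) + z(N, -25)) = √((24498 + 21047)/(-131 + 6342) + (-25 + 13)) = √(45545/6211 - 12) = √(-28987/6211) = I*√180038257/6211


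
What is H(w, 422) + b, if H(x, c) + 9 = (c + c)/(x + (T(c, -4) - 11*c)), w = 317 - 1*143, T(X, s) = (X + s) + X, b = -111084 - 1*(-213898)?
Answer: 93243924/907 ≈ 1.0280e+5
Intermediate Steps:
b = 102814 (b = -111084 + 213898 = 102814)
T(X, s) = s + 2*X
w = 174 (w = 317 - 143 = 174)
H(x, c) = -9 + 2*c/(-4 + x - 9*c) (H(x, c) = -9 + (c + c)/(x + ((-4 + 2*c) - 11*c)) = -9 + (2*c)/(x + (-4 - 9*c)) = -9 + (2*c)/(-4 + x - 9*c) = -9 + 2*c/(-4 + x - 9*c))
H(w, 422) + b = (36 - 9*174 + 83*422)/(-4 + 174 - 9*422) + 102814 = (36 - 1566 + 35026)/(-4 + 174 - 3798) + 102814 = 33496/(-3628) + 102814 = -1/3628*33496 + 102814 = -8374/907 + 102814 = 93243924/907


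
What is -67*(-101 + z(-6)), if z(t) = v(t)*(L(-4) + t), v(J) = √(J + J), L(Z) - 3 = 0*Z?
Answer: 6767 + 402*I*√3 ≈ 6767.0 + 696.28*I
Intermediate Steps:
L(Z) = 3 (L(Z) = 3 + 0*Z = 3 + 0 = 3)
v(J) = √2*√J (v(J) = √(2*J) = √2*√J)
z(t) = √2*√t*(3 + t) (z(t) = (√2*√t)*(3 + t) = √2*√t*(3 + t))
-67*(-101 + z(-6)) = -67*(-101 + √2*√(-6)*(3 - 6)) = -67*(-101 + √2*(I*√6)*(-3)) = -67*(-101 - 6*I*√3) = 6767 + 402*I*√3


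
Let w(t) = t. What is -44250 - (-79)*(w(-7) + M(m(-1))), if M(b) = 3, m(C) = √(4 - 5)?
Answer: -44566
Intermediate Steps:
m(C) = I (m(C) = √(-1) = I)
-44250 - (-79)*(w(-7) + M(m(-1))) = -44250 - (-79)*(-7 + 3) = -44250 - (-79)*(-4) = -44250 - 1*316 = -44250 - 316 = -44566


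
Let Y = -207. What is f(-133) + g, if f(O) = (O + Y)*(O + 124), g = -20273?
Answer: -17213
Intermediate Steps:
f(O) = (-207 + O)*(124 + O) (f(O) = (O - 207)*(O + 124) = (-207 + O)*(124 + O))
f(-133) + g = (-25668 + (-133)**2 - 83*(-133)) - 20273 = (-25668 + 17689 + 11039) - 20273 = 3060 - 20273 = -17213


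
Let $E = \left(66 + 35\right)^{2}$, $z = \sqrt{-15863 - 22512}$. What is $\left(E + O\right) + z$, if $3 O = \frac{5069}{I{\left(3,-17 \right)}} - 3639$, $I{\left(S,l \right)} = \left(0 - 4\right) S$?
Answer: $\frac{318499}{36} + 5 i \sqrt{1535} \approx 8847.2 + 195.9 i$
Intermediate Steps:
$I{\left(S,l \right)} = - 4 S$
$z = 5 i \sqrt{1535}$ ($z = \sqrt{-38375} = 5 i \sqrt{1535} \approx 195.9 i$)
$O = - \frac{48737}{36}$ ($O = \frac{\frac{5069}{\left(-4\right) 3} - 3639}{3} = \frac{\frac{5069}{-12} - 3639}{3} = \frac{5069 \left(- \frac{1}{12}\right) - 3639}{3} = \frac{- \frac{5069}{12} - 3639}{3} = \frac{1}{3} \left(- \frac{48737}{12}\right) = - \frac{48737}{36} \approx -1353.8$)
$E = 10201$ ($E = 101^{2} = 10201$)
$\left(E + O\right) + z = \left(10201 - \frac{48737}{36}\right) + 5 i \sqrt{1535} = \frac{318499}{36} + 5 i \sqrt{1535}$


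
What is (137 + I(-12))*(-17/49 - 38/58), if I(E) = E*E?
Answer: -400144/1421 ≈ -281.59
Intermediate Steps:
I(E) = E**2
(137 + I(-12))*(-17/49 - 38/58) = (137 + (-12)**2)*(-17/49 - 38/58) = (137 + 144)*(-17*1/49 - 38*1/58) = 281*(-17/49 - 19/29) = 281*(-1424/1421) = -400144/1421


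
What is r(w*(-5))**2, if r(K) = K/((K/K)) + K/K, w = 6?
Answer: 841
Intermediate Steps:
r(K) = 1 + K (r(K) = K/1 + 1 = K*1 + 1 = K + 1 = 1 + K)
r(w*(-5))**2 = (1 + 6*(-5))**2 = (1 - 30)**2 = (-29)**2 = 841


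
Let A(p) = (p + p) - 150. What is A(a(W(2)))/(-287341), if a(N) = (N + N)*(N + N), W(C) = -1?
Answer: 142/287341 ≈ 0.00049419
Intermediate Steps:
a(N) = 4*N**2 (a(N) = (2*N)*(2*N) = 4*N**2)
A(p) = -150 + 2*p (A(p) = 2*p - 150 = -150 + 2*p)
A(a(W(2)))/(-287341) = (-150 + 2*(4*(-1)**2))/(-287341) = (-150 + 2*(4*1))*(-1/287341) = (-150 + 2*4)*(-1/287341) = (-150 + 8)*(-1/287341) = -142*(-1/287341) = 142/287341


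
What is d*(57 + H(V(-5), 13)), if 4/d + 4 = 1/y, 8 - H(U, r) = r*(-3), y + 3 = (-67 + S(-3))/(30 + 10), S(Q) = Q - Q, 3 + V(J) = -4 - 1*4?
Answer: -19448/197 ≈ -98.721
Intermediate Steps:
V(J) = -11 (V(J) = -3 + (-4 - 1*4) = -3 + (-4 - 4) = -3 - 8 = -11)
S(Q) = 0
y = -187/40 (y = -3 + (-67 + 0)/(30 + 10) = -3 - 67/40 = -187/40 ≈ -4.6750)
H(U, r) = 8 + 3*r (H(U, r) = 8 - r*(-3) = 8 - (-3)*r = 8 + 3*r)
d = -187/197 (d = 4/(-4 + 1/(-187/40)) = 4/(-4 - 40/187) = 4/(-788/187) = 4*(-187/788) = -187/197 ≈ -0.94924)
d*(57 + H(V(-5), 13)) = -187*(57 + (8 + 3*13))/197 = -187*(57 + (8 + 39))/197 = -187*(57 + 47)/197 = -187/197*104 = -19448/197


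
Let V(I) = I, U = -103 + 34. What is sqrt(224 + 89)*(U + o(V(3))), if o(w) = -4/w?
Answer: -211*sqrt(313)/3 ≈ -1244.3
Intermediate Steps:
U = -69
sqrt(224 + 89)*(U + o(V(3))) = sqrt(224 + 89)*(-69 - 4/3) = sqrt(313)*(-69 - 4*1/3) = sqrt(313)*(-69 - 4/3) = sqrt(313)*(-211/3) = -211*sqrt(313)/3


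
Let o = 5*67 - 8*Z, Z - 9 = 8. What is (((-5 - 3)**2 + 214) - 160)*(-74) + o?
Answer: -8533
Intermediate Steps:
Z = 17 (Z = 9 + 8 = 17)
o = 199 (o = 5*67 - 8*17 = 335 - 136 = 199)
(((-5 - 3)**2 + 214) - 160)*(-74) + o = (((-5 - 3)**2 + 214) - 160)*(-74) + 199 = (((-8)**2 + 214) - 160)*(-74) + 199 = ((64 + 214) - 160)*(-74) + 199 = (278 - 160)*(-74) + 199 = 118*(-74) + 199 = -8732 + 199 = -8533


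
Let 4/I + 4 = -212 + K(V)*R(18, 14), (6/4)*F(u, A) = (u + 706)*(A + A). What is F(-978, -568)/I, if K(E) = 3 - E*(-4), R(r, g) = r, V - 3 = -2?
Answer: -4634880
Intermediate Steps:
V = 1 (V = 3 - 2 = 1)
F(u, A) = 4*A*(706 + u)/3 (F(u, A) = 2*((u + 706)*(A + A))/3 = 2*((706 + u)*(2*A))/3 = 2*(2*A*(706 + u))/3 = 4*A*(706 + u)/3)
K(E) = 3 + 4*E (K(E) = 3 - (-4)*E = 3 + 4*E)
I = -2/45 (I = 4/(-4 + (-212 + (3 + 4*1)*18)) = 4/(-4 + (-212 + (3 + 4)*18)) = 4/(-4 + (-212 + 7*18)) = 4/(-4 + (-212 + 126)) = 4/(-4 - 86) = 4/(-90) = 4*(-1/90) = -2/45 ≈ -0.044444)
F(-978, -568)/I = ((4/3)*(-568)*(706 - 978))/(-2/45) = ((4/3)*(-568)*(-272))*(-45/2) = (617984/3)*(-45/2) = -4634880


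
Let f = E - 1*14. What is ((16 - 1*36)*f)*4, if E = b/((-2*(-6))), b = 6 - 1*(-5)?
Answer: 3140/3 ≈ 1046.7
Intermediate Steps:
b = 11 (b = 6 + 5 = 11)
E = 11/12 (E = 11/((-2*(-6))) = 11/12 ≈ 0.91667)
f = -157/12 (f = 11/12 - 1*14 = 11/12 - 14 = -157/12 ≈ -13.083)
((16 - 1*36)*f)*4 = ((16 - 1*36)*(-157/12))*4 = ((16 - 36)*(-157/12))*4 = -20*(-157/12)*4 = (785/3)*4 = 3140/3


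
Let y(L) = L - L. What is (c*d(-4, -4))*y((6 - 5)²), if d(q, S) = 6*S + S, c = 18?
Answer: 0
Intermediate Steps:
y(L) = 0
d(q, S) = 7*S
(c*d(-4, -4))*y((6 - 5)²) = (18*(7*(-4)))*0 = (18*(-28))*0 = -504*0 = 0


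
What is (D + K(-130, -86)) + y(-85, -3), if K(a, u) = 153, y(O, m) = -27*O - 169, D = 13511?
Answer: 15790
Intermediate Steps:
y(O, m) = -169 - 27*O
(D + K(-130, -86)) + y(-85, -3) = (13511 + 153) + (-169 - 27*(-85)) = 13664 + (-169 + 2295) = 13664 + 2126 = 15790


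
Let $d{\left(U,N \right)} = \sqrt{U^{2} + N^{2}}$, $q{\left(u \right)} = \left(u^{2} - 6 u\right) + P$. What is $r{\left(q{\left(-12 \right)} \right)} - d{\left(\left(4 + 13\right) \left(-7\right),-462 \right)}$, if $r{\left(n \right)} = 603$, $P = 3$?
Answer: $603 - 7 \sqrt{4645} \approx 125.92$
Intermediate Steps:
$q{\left(u \right)} = 3 + u^{2} - 6 u$ ($q{\left(u \right)} = \left(u^{2} - 6 u\right) + 3 = 3 + u^{2} - 6 u$)
$d{\left(U,N \right)} = \sqrt{N^{2} + U^{2}}$
$r{\left(q{\left(-12 \right)} \right)} - d{\left(\left(4 + 13\right) \left(-7\right),-462 \right)} = 603 - \sqrt{\left(-462\right)^{2} + \left(\left(4 + 13\right) \left(-7\right)\right)^{2}} = 603 - \sqrt{213444 + \left(17 \left(-7\right)\right)^{2}} = 603 - \sqrt{213444 + \left(-119\right)^{2}} = 603 - \sqrt{213444 + 14161} = 603 - \sqrt{227605} = 603 - 7 \sqrt{4645}$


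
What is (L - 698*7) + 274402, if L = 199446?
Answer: 468962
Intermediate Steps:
(L - 698*7) + 274402 = (199446 - 698*7) + 274402 = (199446 - 4886) + 274402 = 194560 + 274402 = 468962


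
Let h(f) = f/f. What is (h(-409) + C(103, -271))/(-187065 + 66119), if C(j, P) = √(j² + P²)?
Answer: -1/120946 - 205*√2/120946 ≈ -0.0024053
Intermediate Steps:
h(f) = 1
C(j, P) = √(P² + j²)
(h(-409) + C(103, -271))/(-187065 + 66119) = (1 + √((-271)² + 103²))/(-187065 + 66119) = (1 + √(73441 + 10609))/(-120946) = (1 + √84050)*(-1/120946) = (1 + 205*√2)*(-1/120946) = -1/120946 - 205*√2/120946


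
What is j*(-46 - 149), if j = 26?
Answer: -5070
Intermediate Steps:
j*(-46 - 149) = 26*(-46 - 149) = 26*(-195) = -5070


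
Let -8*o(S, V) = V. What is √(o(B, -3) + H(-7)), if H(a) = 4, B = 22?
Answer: √70/4 ≈ 2.0917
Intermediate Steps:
o(S, V) = -V/8
√(o(B, -3) + H(-7)) = √(-⅛*(-3) + 4) = √(3/8 + 4) = √(35/8) = √70/4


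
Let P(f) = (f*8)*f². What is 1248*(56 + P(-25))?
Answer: -155930112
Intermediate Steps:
P(f) = 8*f³ (P(f) = (8*f)*f² = 8*f³)
1248*(56 + P(-25)) = 1248*(56 + 8*(-25)³) = 1248*(56 + 8*(-15625)) = 1248*(56 - 125000) = 1248*(-124944) = -155930112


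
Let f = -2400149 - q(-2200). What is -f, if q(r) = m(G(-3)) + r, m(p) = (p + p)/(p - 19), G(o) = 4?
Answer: 35969227/15 ≈ 2.3979e+6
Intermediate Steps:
m(p) = 2*p/(-19 + p) (m(p) = (2*p)/(-19 + p) = 2*p/(-19 + p))
q(r) = -8/15 + r (q(r) = 2*4/(-19 + 4) + r = 2*4/(-15) + r = 2*4*(-1/15) + r = -8/15 + r)
f = -35969227/15 (f = -2400149 - (-8/15 - 2200) = -2400149 - 1*(-33008/15) = -2400149 + 33008/15 = -35969227/15 ≈ -2.3979e+6)
-f = -1*(-35969227/15) = 35969227/15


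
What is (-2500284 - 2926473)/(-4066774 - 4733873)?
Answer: 1808919/2933549 ≈ 0.61663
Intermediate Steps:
(-2500284 - 2926473)/(-4066774 - 4733873) = -5426757/(-8800647) = -5426757*(-1/8800647) = 1808919/2933549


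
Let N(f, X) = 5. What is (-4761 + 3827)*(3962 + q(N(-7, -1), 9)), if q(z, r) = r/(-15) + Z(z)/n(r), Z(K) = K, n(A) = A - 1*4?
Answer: -18504408/5 ≈ -3.7009e+6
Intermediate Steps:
n(A) = -4 + A (n(A) = A - 4 = -4 + A)
q(z, r) = -r/15 + z/(-4 + r) (q(z, r) = r/(-15) + z/(-4 + r) = r*(-1/15) + z/(-4 + r) = -r/15 + z/(-4 + r))
(-4761 + 3827)*(3962 + q(N(-7, -1), 9)) = (-4761 + 3827)*(3962 + (5 - 1/15*9*(-4 + 9))/(-4 + 9)) = -934*(3962 + (5 - 1/15*9*5)/5) = -934*(3962 + (5 - 3)/5) = -934*(3962 + (⅕)*2) = -934*(3962 + ⅖) = -934*19812/5 = -18504408/5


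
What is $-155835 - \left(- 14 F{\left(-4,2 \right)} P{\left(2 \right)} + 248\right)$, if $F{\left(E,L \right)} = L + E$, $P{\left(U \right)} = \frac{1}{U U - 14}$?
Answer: $- \frac{780401}{5} \approx -1.5608 \cdot 10^{5}$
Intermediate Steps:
$P{\left(U \right)} = \frac{1}{-14 + U^{2}}$ ($P{\left(U \right)} = \frac{1}{U^{2} - 14} = \frac{1}{-14 + U^{2}}$)
$F{\left(E,L \right)} = E + L$
$-155835 - \left(- 14 F{\left(-4,2 \right)} P{\left(2 \right)} + 248\right) = -155835 - \left(\frac{\left(-14\right) \left(-4 + 2\right)}{-14 + 2^{2}} + 248\right) = -155835 - \left(\frac{\left(-14\right) \left(-2\right)}{-14 + 4} + 248\right) = -155835 - \left(\frac{28}{-10} + 248\right) = -155835 - \left(28 \left(- \frac{1}{10}\right) + 248\right) = -155835 - \left(- \frac{14}{5} + 248\right) = -155835 - \frac{1226}{5} = - \frac{780401}{5}$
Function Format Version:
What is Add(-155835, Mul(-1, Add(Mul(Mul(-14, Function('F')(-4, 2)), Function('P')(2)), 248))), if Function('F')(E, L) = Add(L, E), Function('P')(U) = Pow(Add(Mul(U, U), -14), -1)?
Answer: Rational(-780401, 5) ≈ -1.5608e+5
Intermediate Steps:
Function('P')(U) = Pow(Add(-14, Pow(U, 2)), -1) (Function('P')(U) = Pow(Add(Pow(U, 2), -14), -1) = Pow(Add(-14, Pow(U, 2)), -1))
Function('F')(E, L) = Add(E, L)
Add(-155835, Mul(-1, Add(Mul(Mul(-14, Function('F')(-4, 2)), Function('P')(2)), 248))) = Add(-155835, Mul(-1, Add(Mul(Mul(-14, Add(-4, 2)), Pow(Add(-14, Pow(2, 2)), -1)), 248))) = Add(-155835, Mul(-1, Add(Mul(Mul(-14, -2), Pow(Add(-14, 4), -1)), 248))) = Add(-155835, Mul(-1, Add(Mul(28, Pow(-10, -1)), 248))) = Add(-155835, Mul(-1, Add(Mul(28, Rational(-1, 10)), 248))) = Add(-155835, Mul(-1, Add(Rational(-14, 5), 248))) = Add(-155835, Mul(-1, Rational(1226, 5))) = Add(-155835, Rational(-1226, 5)) = Rational(-780401, 5)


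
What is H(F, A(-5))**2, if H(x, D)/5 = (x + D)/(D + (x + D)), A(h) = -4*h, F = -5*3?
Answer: 1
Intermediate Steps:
F = -15
H(x, D) = 5*(D + x)/(x + 2*D) (H(x, D) = 5*((x + D)/(D + (x + D))) = 5*((D + x)/(D + (D + x))) = 5*((D + x)/(x + 2*D)) = 5*(D + x)/(x + 2*D))
H(F, A(-5))**2 = (5*(-4*(-5) - 15)/(-15 + 2*(-4*(-5))))**2 = (5*(20 - 15)/(-15 + 2*20))**2 = (5*5/(-15 + 40))**2 = (5*5/25)**2 = (5*(1/25)*5)**2 = 1**2 = 1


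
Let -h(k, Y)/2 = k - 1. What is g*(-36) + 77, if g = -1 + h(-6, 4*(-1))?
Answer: -391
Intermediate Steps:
h(k, Y) = 2 - 2*k (h(k, Y) = -2*(k - 1) = -2*(-1 + k) = 2 - 2*k)
g = 13 (g = -1 + (2 - 2*(-6)) = -1 + (2 + 12) = -1 + 14 = 13)
g*(-36) + 77 = 13*(-36) + 77 = -468 + 77 = -391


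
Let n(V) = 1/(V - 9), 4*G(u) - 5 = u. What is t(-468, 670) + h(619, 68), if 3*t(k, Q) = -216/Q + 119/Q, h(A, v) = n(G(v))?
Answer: 4451/74370 ≈ 0.059849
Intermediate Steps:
G(u) = 5/4 + u/4
n(V) = 1/(-9 + V)
h(A, v) = 1/(-31/4 + v/4) (h(A, v) = 1/(-9 + (5/4 + v/4)) = 1/(-31/4 + v/4))
t(k, Q) = -97/(3*Q) (t(k, Q) = (-216/Q + 119/Q)/3 = (-97/Q)/3 = -97/(3*Q))
t(-468, 670) + h(619, 68) = -97/3/670 + 4/(-31 + 68) = -97/3*1/670 + 4/37 = -97/2010 + 4*(1/37) = -97/2010 + 4/37 = 4451/74370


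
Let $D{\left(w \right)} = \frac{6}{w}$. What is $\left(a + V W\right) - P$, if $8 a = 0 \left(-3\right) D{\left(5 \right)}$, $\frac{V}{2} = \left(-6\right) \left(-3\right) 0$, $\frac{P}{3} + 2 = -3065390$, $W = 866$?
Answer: $9196176$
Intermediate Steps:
$P = -9196176$ ($P = -6 + 3 \left(-3065390\right) = -6 - 9196170 = -9196176$)
$V = 0$ ($V = 2 \left(-6\right) \left(-3\right) 0 = 2 \cdot 18 \cdot 0 = 2 \cdot 0 = 0$)
$a = 0$ ($a = \frac{0 \left(-3\right) \frac{6}{5}}{8} = \frac{0 \cdot 6 \cdot \frac{1}{5}}{8} = \frac{0 \cdot \frac{6}{5}}{8} = \frac{1}{8} \cdot 0 = 0$)
$\left(a + V W\right) - P = \left(0 + 0 \cdot 866\right) - -9196176 = \left(0 + 0\right) + 9196176 = 0 + 9196176 = 9196176$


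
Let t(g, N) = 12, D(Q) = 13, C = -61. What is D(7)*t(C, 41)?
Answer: 156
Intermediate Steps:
D(7)*t(C, 41) = 13*12 = 156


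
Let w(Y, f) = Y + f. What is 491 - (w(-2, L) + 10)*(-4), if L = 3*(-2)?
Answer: 499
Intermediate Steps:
L = -6
491 - (w(-2, L) + 10)*(-4) = 491 - ((-2 - 6) + 10)*(-4) = 491 - (-8 + 10)*(-4) = 491 - 2*(-4) = 491 - 1*(-8) = 491 + 8 = 499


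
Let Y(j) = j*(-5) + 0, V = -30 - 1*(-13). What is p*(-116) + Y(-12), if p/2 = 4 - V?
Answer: -4812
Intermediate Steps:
V = -17 (V = -30 + 13 = -17)
Y(j) = -5*j (Y(j) = -5*j + 0 = -5*j)
p = 42 (p = 2*(4 - 1*(-17)) = 2*(4 + 17) = 2*21 = 42)
p*(-116) + Y(-12) = 42*(-116) - 5*(-12) = -4872 + 60 = -4812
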